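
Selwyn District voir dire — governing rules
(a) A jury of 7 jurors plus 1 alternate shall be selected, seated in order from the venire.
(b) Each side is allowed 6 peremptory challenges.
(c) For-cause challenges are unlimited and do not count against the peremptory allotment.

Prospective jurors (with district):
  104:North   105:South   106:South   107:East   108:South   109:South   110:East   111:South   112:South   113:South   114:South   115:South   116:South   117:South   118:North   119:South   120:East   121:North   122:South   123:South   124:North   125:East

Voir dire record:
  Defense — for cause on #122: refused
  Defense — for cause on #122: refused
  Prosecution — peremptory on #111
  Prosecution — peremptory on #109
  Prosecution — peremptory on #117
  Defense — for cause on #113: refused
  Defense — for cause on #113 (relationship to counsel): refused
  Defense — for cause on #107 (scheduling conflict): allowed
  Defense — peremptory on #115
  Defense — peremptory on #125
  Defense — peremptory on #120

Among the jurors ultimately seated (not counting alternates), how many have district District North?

1

Removed: #107, #109, #111, #115, #117, #120, #125.
Seated jurors 1–7: #104, #105, #106, #108, #110, #112, #113 (alternates #114 not counted).
Of those, in District North: #104 → 1.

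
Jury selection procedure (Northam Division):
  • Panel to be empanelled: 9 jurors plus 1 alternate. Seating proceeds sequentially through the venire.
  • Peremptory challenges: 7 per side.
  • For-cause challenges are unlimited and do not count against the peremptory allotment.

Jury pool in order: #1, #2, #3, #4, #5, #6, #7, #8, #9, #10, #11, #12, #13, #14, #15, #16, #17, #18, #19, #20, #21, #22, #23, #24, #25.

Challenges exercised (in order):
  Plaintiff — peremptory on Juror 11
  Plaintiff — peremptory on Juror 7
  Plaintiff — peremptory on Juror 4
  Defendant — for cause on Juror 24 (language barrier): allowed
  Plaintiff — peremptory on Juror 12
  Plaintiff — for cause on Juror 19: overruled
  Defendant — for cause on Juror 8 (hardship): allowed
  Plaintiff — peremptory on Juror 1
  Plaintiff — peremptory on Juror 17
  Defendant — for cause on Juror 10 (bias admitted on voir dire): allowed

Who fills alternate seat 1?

18

Removed: #1, #4, #7, #8, #10, #11, #12, #17, #24. (#19 stays — for-cause denied.)
Filling seats in venire order through position 10: #2, #3, #5, #6, #9, #13, #14, #15, #16, #18.
So alternate 1 is #18.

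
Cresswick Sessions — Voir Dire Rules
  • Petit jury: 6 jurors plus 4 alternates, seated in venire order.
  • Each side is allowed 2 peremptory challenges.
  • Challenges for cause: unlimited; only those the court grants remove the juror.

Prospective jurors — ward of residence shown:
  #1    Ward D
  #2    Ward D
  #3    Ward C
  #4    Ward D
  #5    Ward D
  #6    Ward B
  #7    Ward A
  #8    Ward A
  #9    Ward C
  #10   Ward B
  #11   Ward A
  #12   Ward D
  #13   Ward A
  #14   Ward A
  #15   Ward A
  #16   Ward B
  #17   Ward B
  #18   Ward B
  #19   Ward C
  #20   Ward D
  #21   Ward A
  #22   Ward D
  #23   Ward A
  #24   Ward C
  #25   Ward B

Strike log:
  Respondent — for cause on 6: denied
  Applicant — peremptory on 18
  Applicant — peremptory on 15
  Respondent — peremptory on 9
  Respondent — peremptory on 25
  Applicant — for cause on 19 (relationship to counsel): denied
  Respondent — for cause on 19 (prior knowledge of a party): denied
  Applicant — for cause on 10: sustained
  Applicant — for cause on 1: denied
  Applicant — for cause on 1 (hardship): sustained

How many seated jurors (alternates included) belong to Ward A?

Removed: #1, #9, #10, #15, #18, #25.
Seated (10 incl. alternates): #2, #3, #4, #5, #6, #7, #8, #11, #12, #13.
Of those, in Ward A: #7, #8, #11, #13 → 4.

4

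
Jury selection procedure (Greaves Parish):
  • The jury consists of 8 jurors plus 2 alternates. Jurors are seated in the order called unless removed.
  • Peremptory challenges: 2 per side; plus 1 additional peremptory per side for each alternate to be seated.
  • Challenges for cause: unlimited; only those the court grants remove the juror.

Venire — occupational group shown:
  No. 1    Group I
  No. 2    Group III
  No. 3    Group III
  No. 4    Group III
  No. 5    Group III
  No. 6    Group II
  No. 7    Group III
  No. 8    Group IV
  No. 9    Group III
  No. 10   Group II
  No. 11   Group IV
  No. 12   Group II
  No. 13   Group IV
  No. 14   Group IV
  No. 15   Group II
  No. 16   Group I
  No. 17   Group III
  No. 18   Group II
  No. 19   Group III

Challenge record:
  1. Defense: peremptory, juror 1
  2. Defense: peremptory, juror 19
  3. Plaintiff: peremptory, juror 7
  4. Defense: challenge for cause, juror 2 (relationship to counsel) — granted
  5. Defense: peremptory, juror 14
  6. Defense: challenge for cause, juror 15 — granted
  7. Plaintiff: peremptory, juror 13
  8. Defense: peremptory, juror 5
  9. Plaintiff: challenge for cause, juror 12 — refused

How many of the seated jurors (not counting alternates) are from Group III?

Removed: #1, #2, #5, #7, #13, #14, #15, #19.
Seated jurors 1–8: #3, #4, #6, #8, #9, #10, #11, #12 (alternates #16, #17 not counted).
Of those, in Group III: #3, #4, #9 → 3.

3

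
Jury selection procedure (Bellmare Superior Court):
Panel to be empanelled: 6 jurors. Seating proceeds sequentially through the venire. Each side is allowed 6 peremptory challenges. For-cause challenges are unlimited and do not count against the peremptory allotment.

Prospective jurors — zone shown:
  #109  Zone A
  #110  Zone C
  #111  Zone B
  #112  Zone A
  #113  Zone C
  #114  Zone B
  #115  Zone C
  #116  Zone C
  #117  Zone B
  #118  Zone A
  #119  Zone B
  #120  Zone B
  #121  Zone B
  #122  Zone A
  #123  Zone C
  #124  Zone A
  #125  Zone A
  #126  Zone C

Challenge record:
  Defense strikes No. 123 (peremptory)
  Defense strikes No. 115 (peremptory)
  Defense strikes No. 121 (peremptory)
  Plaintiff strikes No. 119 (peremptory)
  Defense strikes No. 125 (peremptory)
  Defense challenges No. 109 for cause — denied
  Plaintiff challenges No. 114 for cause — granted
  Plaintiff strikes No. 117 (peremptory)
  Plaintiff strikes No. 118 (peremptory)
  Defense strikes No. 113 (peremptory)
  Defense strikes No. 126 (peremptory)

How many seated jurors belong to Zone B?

2

Removed: #113, #114, #115, #117, #118, #119, #121, #123, #125, #126.
Seated jurors 1–6: #109, #110, #111, #112, #116, #120.
Of those, in Zone B: #111, #120 → 2.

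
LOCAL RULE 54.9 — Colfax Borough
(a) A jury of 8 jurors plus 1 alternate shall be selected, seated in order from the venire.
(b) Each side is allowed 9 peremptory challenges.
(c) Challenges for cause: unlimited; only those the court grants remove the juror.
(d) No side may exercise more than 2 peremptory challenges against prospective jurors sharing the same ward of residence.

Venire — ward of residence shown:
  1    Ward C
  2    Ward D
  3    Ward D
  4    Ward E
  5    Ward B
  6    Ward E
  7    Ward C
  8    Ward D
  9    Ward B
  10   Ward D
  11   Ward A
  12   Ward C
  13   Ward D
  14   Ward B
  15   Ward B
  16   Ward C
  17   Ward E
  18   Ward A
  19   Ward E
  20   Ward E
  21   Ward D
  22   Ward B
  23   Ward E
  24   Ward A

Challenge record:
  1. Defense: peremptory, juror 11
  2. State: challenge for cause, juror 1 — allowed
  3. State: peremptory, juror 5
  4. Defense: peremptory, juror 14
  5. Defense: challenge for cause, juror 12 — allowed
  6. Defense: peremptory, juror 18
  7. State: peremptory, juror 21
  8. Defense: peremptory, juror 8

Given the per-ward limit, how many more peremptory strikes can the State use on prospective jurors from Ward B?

1

State peremptories so far: #5, #21 — 2 of 9 used, 7 left overall.
Against Ward B: #5 — 1 used; per-ward cap 2 leaves 1.
Binding limit: min(7, 1) = 1.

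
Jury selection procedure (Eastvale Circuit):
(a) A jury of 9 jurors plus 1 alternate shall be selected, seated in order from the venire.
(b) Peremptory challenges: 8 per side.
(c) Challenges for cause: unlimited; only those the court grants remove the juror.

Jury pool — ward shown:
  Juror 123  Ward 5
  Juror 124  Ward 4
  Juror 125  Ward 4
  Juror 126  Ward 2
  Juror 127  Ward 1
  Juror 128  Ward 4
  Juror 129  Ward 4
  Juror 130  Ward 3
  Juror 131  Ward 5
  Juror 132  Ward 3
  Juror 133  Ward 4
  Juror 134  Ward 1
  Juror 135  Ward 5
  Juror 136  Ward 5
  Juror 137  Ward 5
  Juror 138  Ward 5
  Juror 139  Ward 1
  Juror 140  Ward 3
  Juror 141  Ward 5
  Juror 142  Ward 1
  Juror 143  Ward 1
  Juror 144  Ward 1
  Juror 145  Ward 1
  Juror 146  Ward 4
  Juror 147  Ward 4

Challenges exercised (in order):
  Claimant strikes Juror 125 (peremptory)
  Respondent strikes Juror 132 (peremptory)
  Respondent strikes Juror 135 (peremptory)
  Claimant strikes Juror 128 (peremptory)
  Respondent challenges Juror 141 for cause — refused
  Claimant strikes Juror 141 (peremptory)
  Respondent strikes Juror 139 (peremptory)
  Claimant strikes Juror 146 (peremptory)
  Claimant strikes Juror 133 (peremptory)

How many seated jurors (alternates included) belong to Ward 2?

1

Removed: #125, #128, #132, #133, #135, #139, #141, #146.
Seated (10 incl. alternates): #123, #124, #126, #127, #129, #130, #131, #134, #136, #137.
Of those, in Ward 2: #126 → 1.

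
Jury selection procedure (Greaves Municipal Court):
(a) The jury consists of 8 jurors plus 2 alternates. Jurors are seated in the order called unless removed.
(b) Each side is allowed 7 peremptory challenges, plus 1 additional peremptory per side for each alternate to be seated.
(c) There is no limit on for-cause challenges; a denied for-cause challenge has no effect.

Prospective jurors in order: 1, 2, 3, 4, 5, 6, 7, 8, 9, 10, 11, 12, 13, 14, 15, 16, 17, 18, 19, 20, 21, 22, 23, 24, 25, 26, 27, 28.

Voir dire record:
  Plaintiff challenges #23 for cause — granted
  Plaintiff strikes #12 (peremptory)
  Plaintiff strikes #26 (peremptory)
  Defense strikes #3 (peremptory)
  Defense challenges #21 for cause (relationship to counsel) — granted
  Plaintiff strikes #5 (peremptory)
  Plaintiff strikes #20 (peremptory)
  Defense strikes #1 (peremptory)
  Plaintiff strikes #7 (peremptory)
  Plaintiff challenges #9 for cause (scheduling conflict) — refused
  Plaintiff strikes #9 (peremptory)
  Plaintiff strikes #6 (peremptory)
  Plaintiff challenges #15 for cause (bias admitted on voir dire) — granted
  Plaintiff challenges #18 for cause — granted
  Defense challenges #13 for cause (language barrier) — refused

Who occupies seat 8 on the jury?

16

Removed: #1, #3, #5, #6, #7, #9, #12, #15, #18, #20, #21, #23, #26. (#13 stays — for-cause denied.)
Seating in order: seats 1–8 → #2, #4, #8, #10, #11, #13, #14, #16; alternates → #17, #19.
So seat 8 is #16.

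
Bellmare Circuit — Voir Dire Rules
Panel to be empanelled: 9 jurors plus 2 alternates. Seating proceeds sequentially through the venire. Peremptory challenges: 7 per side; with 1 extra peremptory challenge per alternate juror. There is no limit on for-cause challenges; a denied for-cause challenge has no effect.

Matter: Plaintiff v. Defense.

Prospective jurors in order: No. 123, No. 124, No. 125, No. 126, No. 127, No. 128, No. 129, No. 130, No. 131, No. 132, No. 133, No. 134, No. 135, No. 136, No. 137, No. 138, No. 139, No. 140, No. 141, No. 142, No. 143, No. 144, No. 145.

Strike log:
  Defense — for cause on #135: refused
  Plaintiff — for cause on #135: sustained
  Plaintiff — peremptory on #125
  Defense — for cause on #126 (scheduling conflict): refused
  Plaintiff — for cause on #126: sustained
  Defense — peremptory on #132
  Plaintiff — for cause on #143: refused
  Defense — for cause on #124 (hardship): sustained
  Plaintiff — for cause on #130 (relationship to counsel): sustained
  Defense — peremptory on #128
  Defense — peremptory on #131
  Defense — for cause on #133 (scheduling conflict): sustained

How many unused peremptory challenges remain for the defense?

6

Defense allotment: 7 base + 1 × 2 alternates = 9.
Defense peremptories used: #132, #128, #131 — 3 (for-cause on #135, #126, #124, #133 don't count).
Remaining: 9 − 3 = 6.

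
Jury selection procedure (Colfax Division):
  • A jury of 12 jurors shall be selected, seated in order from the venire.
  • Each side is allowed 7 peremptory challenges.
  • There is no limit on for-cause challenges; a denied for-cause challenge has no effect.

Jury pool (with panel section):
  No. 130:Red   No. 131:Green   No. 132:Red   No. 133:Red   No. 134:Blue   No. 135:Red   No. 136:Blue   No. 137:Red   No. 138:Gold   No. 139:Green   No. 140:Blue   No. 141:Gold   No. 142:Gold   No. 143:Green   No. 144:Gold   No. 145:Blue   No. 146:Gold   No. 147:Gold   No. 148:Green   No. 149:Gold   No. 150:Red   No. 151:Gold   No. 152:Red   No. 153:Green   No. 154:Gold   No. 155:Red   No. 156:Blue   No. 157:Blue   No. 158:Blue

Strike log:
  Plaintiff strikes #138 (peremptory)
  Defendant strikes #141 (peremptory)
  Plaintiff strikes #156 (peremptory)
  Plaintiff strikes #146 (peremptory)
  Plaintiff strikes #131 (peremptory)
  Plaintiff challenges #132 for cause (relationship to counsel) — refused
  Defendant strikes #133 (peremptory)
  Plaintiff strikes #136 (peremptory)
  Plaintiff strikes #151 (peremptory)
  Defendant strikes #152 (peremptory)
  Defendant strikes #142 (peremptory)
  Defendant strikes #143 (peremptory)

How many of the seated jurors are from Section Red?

Removed: #131, #133, #136, #138, #141, #142, #143, #146, #151, #152, #156.
Seated jurors 1–12: #130, #132, #134, #135, #137, #139, #140, #144, #145, #147, #148, #149.
Of those, in Section Red: #130, #132, #135, #137 → 4.

4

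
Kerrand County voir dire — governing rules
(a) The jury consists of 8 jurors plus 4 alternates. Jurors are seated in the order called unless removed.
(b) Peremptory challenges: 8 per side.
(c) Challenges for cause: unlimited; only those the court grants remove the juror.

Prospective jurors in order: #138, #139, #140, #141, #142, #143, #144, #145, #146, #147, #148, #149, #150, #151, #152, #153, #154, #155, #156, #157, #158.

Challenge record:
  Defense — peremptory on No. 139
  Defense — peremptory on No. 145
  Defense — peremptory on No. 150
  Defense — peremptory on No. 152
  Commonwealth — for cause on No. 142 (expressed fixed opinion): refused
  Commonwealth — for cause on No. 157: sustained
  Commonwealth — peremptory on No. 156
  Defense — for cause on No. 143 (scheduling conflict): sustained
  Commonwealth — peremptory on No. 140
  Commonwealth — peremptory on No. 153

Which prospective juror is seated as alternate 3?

Removed: #139, #140, #143, #145, #150, #152, #153, #156, #157. (#142 stays — for-cause denied.)
Seating in order: seats 1–8 → #138, #141, #142, #144, #146, #147, #148, #149; alternates → #151, #154, #155, #158.
So alternate 3 is #155.

155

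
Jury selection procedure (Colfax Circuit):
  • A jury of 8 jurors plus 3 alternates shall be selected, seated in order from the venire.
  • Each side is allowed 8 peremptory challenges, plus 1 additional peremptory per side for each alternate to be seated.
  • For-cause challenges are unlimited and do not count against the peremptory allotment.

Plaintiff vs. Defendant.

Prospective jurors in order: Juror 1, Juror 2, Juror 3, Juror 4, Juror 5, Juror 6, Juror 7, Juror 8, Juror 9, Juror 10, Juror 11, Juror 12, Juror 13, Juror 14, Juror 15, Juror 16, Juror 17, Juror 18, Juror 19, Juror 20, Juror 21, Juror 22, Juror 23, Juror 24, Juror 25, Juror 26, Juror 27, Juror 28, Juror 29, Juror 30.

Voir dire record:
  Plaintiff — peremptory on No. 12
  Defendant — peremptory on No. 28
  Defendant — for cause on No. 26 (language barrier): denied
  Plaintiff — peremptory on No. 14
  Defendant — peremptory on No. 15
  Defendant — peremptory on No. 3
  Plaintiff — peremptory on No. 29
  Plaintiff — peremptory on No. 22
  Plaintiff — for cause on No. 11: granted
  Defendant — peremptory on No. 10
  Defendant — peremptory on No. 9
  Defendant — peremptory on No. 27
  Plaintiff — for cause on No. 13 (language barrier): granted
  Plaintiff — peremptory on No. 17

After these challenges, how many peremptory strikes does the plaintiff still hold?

Plaintiff allotment: 8 base + 1 × 3 alternates = 11.
Plaintiff peremptories used: #12, #14, #29, #22, #17 — 5 (for-cause on #11, #13 don't count).
Remaining: 11 − 5 = 6.

6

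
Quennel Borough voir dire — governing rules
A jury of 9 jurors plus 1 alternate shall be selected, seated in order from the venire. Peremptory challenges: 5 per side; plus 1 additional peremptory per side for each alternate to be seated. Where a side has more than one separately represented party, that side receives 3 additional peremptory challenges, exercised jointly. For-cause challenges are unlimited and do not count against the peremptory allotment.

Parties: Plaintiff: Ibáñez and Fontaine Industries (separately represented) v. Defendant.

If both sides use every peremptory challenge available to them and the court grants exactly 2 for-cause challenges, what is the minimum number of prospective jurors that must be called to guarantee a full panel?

27

Seats to fill: 9 + 1 alternates = 10.
Peremptories — Plaintiff: 5 + 1×1 + 3 = 9; Defendant: 5 + 1×1 = 6; total 15.
For-cause removals: 2.
Minimum venire: 10 + 15 + 2 = 27.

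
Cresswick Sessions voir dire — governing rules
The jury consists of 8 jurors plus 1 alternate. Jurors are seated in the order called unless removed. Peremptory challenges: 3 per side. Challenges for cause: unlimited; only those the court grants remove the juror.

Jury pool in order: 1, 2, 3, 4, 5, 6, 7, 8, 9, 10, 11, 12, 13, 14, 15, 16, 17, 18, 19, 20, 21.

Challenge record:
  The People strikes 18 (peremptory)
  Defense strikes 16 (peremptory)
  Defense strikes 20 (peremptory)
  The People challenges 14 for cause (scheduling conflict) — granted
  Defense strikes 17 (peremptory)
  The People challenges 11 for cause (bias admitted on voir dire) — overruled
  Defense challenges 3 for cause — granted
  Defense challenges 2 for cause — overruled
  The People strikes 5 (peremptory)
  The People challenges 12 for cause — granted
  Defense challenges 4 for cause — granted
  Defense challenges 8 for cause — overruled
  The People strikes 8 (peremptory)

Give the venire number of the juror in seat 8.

13

Removed: #3, #4, #5, #8, #12, #14, #16, #17, #18, #20. (#2, #11 stay — for-cause denied.)
Filling seats in venire order through position 8: #1, #2, #6, #7, #9, #10, #11, #13.
So seat 8 is #13.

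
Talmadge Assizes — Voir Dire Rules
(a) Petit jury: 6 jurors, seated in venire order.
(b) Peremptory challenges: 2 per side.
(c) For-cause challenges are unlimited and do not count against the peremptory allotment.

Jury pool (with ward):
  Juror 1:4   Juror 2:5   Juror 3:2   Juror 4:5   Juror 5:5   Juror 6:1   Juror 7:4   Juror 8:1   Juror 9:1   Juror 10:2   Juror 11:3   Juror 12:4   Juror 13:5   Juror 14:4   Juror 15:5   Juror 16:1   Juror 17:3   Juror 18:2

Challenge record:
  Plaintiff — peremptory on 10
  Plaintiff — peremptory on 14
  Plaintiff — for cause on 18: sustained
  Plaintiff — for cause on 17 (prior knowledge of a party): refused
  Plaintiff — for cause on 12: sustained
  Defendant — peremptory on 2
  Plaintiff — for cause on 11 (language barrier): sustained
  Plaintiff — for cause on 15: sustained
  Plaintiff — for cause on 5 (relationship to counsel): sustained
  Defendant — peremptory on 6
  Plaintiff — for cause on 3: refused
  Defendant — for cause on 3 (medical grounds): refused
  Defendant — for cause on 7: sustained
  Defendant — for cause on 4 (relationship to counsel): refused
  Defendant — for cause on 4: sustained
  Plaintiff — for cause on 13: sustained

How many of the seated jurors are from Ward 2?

1

Removed: #2, #4, #5, #6, #7, #10, #11, #12, #13, #14, #15, #18.
Seated jurors 1–6: #1, #3, #8, #9, #16, #17.
Of those, in Ward 2: #3 → 1.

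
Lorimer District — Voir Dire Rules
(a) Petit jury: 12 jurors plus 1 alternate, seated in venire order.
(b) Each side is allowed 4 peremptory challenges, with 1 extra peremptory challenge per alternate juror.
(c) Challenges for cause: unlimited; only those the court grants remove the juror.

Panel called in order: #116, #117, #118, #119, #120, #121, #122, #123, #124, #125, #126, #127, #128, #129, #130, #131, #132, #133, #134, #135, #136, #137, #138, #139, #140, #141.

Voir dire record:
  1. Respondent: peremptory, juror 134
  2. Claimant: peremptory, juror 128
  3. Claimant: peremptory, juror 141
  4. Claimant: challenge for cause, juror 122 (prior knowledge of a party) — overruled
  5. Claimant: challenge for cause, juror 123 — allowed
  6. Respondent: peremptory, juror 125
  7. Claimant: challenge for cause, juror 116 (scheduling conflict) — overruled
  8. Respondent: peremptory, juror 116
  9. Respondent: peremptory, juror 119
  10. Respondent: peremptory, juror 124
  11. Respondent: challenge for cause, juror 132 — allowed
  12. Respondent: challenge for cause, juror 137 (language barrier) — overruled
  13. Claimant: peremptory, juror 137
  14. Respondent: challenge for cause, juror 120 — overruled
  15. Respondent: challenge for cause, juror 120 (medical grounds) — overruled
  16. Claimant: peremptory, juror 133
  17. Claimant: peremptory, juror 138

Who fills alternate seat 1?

Removed: #116, #119, #123, #124, #125, #128, #132, #133, #134, #137, #138, #141. (#120, #122 stay — for-cause denied.)
Filling seats in venire order through position 13: #117, #118, #120, #121, #122, #126, #127, #129, #130, #131, #135, #136, #139.
So alternate 1 is #139.

139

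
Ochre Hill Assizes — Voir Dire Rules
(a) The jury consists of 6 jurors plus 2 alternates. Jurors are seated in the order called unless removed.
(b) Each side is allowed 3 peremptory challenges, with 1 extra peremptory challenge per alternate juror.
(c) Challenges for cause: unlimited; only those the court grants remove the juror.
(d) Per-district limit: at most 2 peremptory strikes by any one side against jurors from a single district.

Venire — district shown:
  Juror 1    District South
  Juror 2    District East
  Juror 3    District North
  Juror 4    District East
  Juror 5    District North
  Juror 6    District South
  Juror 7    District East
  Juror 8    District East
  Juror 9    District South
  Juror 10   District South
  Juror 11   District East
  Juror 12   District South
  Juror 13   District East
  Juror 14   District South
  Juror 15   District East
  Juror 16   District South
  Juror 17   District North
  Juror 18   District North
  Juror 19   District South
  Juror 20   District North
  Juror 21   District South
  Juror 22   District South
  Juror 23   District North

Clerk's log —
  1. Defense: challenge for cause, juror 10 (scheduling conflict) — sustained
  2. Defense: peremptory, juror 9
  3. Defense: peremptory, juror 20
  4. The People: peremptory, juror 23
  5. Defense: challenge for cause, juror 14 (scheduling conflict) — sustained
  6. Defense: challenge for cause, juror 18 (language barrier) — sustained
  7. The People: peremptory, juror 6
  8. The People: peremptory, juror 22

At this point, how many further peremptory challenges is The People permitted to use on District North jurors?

The People peremptories so far: #23, #6, #22 — 3 of 5 used, 2 left overall.
Against District North: #23 — 1 used; per-district cap 2 leaves 1.
Binding limit: min(2, 1) = 1.

1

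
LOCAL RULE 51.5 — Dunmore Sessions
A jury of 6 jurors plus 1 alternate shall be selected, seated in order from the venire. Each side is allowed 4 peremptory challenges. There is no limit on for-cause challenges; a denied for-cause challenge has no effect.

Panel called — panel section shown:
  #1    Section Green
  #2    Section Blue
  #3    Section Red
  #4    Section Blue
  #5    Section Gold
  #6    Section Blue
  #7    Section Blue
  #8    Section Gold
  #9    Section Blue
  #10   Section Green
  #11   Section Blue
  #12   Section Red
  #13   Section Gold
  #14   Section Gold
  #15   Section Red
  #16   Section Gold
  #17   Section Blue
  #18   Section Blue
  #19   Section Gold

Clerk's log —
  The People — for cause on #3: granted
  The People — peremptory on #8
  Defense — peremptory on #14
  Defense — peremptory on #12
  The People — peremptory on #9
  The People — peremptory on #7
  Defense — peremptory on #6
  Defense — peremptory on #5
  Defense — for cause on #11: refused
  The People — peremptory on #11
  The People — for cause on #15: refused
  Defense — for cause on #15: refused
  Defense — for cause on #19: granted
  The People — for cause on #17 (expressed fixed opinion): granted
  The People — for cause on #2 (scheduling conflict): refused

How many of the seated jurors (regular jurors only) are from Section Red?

1

Removed: #3, #5, #6, #7, #8, #9, #11, #12, #14, #17, #19.
Seated jurors 1–6: #1, #2, #4, #10, #13, #15 (alternates #16 not counted).
Of those, in Section Red: #15 → 1.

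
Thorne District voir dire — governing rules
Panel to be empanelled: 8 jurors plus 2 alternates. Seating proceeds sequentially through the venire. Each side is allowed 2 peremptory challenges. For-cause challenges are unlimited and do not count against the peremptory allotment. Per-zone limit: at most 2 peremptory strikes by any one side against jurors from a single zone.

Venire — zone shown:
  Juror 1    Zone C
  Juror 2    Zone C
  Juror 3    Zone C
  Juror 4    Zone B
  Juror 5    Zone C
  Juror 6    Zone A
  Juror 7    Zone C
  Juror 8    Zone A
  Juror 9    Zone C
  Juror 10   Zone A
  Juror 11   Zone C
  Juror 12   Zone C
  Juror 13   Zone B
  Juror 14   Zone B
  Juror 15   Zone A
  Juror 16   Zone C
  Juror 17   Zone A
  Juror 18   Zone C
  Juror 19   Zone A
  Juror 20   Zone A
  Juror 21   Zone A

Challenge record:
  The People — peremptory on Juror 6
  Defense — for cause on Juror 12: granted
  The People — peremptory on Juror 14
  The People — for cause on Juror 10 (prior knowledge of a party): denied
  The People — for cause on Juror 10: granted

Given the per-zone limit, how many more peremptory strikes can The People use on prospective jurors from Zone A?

The People peremptories so far: #6, #14 — 2 of 2 used, 0 left overall.
Against Zone A: #6 — 1 used; per-zone cap 2 leaves 1.
Binding limit: min(0, 1) = 0.

0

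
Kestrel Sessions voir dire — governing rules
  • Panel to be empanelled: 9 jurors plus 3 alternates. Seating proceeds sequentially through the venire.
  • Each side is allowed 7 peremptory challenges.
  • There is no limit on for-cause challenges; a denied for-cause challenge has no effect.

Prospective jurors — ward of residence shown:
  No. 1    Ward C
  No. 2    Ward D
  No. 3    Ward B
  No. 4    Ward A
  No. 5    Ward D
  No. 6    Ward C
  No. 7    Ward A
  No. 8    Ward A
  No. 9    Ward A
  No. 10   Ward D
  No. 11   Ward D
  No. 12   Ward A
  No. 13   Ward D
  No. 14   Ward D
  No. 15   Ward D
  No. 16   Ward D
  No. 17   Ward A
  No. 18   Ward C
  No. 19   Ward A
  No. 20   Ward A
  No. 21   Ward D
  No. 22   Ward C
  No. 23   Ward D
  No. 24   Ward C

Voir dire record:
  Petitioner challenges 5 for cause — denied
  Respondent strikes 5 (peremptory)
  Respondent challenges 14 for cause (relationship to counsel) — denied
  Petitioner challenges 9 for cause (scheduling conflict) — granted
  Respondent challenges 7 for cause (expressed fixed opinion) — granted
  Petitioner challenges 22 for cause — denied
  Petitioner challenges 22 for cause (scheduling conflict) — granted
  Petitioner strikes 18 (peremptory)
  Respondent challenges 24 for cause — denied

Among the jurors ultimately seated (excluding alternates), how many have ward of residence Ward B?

1

Removed: #5, #7, #9, #18, #22.
Seated jurors 1–9: #1, #2, #3, #4, #6, #8, #10, #11, #12 (alternates #13, #14, #15 not counted).
Of those, in Ward B: #3 → 1.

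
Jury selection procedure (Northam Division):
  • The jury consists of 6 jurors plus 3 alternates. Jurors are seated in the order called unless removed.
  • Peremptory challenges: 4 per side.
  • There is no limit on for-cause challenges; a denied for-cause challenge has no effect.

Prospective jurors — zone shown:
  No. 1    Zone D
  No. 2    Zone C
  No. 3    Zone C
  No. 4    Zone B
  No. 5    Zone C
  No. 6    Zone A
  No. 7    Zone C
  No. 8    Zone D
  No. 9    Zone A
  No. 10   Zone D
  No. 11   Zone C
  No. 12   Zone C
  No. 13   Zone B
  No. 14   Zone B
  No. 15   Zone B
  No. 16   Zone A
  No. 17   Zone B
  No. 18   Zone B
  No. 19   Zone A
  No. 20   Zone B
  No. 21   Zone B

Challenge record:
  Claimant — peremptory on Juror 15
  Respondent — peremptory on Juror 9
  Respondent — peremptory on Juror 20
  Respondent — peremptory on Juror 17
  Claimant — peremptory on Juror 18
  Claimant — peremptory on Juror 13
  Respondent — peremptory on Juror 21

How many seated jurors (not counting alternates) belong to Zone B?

Removed: #9, #13, #15, #17, #18, #20, #21.
Seated jurors 1–6: #1, #2, #3, #4, #5, #6 (alternates #7, #8, #10 not counted).
Of those, in Zone B: #4 → 1.

1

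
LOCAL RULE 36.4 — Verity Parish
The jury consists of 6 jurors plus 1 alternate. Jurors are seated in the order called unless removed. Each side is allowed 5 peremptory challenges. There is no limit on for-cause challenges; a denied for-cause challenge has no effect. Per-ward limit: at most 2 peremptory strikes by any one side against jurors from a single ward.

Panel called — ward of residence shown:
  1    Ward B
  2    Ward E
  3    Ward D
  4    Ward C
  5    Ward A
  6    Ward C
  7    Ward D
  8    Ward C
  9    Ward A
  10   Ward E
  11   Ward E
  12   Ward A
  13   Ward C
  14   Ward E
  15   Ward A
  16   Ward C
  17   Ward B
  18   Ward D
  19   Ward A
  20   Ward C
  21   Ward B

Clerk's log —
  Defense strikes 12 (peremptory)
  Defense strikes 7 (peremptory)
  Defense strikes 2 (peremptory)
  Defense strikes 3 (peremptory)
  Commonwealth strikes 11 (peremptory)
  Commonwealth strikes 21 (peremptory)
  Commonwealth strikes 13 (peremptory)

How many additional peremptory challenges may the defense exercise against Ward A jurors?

Defense peremptories so far: #12, #7, #2, #3 — 4 of 5 used, 1 left overall.
Against Ward A: #12 — 1 used; per-ward cap 2 leaves 1.
Binding limit: min(1, 1) = 1.

1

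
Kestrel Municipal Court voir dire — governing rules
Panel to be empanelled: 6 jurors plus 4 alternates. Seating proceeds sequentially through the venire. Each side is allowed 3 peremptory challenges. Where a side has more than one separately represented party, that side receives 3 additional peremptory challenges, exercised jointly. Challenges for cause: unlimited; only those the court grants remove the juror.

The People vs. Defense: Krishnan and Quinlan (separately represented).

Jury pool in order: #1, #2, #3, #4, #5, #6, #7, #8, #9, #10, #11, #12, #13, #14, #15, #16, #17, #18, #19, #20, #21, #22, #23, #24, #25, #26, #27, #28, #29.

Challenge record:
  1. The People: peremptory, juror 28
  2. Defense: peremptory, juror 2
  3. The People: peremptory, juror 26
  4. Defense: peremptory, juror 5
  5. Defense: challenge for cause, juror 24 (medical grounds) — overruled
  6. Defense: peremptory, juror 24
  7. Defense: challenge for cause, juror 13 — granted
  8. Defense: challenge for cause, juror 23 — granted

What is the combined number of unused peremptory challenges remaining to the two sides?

4

The People allotment: 3. Defense allotment: 3 base + 3 multi-party = 6.
The People peremptories used: #28, #26 — 2.
Defense peremptories used: #2, #5, #24 — 3 (for-cause on #24, #13, #23 don't count).
Remaining: (3 − 2) + (6 − 3) = 4.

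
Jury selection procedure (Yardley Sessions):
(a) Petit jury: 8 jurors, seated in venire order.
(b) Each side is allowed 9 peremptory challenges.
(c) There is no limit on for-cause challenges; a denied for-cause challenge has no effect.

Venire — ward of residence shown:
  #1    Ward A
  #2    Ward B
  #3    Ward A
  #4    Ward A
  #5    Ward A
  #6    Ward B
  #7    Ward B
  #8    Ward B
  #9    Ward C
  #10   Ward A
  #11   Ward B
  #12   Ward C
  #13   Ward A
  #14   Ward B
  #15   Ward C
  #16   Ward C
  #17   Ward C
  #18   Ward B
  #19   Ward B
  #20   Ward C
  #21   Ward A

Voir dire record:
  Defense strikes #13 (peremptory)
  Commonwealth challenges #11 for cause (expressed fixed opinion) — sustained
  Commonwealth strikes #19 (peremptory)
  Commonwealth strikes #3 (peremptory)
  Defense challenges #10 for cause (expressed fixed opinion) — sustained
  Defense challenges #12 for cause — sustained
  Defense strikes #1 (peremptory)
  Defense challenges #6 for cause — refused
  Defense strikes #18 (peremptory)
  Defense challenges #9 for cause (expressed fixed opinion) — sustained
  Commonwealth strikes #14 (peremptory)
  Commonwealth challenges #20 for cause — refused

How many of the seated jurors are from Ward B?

4

Removed: #1, #3, #9, #10, #11, #12, #13, #14, #18, #19.
Seated jurors 1–8: #2, #4, #5, #6, #7, #8, #15, #16.
Of those, in Ward B: #2, #6, #7, #8 → 4.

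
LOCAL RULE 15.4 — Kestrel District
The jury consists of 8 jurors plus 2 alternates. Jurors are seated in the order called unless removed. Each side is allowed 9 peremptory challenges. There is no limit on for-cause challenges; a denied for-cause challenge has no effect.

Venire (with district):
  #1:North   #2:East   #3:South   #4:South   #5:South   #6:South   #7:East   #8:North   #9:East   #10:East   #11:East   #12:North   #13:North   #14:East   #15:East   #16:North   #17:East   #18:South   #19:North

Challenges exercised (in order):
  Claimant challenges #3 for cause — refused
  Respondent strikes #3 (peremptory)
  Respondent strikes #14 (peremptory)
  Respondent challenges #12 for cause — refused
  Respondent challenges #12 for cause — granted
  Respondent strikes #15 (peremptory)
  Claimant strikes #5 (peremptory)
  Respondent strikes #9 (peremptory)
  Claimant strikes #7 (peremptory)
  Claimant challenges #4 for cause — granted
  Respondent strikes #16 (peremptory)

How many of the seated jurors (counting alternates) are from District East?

Removed: #3, #4, #5, #7, #9, #12, #14, #15, #16.
Seated (10 incl. alternates): #1, #2, #6, #8, #10, #11, #13, #17, #18, #19.
Of those, in District East: #2, #10, #11, #17 → 4.

4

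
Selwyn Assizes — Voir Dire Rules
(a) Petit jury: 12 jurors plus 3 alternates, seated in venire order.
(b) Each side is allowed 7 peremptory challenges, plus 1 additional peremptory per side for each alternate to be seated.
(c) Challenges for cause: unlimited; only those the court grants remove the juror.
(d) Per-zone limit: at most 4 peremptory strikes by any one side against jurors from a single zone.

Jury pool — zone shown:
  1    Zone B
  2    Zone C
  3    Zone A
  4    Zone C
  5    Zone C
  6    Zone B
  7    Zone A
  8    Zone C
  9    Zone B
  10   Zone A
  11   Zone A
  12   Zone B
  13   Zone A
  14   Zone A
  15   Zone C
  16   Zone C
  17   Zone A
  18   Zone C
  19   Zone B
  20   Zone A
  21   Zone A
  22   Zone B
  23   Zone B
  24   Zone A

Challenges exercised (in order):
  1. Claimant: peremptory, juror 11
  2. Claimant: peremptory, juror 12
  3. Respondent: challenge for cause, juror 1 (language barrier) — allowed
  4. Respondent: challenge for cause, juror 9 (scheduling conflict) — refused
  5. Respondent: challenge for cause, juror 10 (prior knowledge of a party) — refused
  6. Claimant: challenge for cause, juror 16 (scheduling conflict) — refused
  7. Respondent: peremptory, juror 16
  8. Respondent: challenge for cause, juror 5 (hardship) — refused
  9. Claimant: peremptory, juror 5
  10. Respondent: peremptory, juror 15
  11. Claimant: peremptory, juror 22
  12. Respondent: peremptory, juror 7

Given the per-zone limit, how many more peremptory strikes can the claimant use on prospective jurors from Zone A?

3

Claimant peremptories so far: #11, #12, #5, #22 — 4 of 10 used, 6 left overall.
Against Zone A: #11 — 1 used; per-zone cap 4 leaves 3.
Binding limit: min(6, 3) = 3.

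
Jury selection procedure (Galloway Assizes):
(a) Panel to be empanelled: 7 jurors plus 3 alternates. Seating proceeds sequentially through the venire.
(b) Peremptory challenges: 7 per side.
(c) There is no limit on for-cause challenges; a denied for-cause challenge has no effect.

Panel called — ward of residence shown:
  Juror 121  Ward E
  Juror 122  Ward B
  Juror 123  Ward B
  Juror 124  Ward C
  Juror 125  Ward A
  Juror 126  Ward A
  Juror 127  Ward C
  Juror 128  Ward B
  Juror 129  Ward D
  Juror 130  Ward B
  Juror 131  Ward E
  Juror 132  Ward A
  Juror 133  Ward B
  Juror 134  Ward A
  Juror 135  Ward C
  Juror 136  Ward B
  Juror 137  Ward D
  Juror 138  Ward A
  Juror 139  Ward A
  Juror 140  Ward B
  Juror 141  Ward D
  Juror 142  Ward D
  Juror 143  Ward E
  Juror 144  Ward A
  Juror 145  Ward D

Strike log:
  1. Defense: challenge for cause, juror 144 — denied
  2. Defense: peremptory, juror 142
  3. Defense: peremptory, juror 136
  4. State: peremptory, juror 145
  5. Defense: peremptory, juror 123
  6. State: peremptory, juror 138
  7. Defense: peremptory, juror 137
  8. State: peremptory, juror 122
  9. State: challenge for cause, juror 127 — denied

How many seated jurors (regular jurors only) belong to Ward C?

Removed: #122, #123, #136, #137, #138, #142, #145.
Seated jurors 1–7: #121, #124, #125, #126, #127, #128, #129 (alternates #130, #131, #132 not counted).
Of those, in Ward C: #124, #127 → 2.

2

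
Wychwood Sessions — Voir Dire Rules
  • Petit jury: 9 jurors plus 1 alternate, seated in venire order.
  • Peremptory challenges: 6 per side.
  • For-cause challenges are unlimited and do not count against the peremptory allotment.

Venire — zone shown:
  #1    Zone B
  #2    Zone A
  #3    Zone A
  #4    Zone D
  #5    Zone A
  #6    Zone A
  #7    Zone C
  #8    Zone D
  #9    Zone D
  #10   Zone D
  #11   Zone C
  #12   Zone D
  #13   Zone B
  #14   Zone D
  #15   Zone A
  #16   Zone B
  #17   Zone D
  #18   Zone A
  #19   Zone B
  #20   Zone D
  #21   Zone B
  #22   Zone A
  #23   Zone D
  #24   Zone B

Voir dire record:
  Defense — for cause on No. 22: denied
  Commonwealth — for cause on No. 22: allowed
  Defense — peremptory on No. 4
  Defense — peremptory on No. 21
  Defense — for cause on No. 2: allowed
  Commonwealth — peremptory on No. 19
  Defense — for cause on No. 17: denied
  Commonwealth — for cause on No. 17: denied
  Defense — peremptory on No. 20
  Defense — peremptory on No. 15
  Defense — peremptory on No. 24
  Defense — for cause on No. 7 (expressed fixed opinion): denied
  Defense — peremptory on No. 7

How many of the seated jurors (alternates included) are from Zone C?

Removed: #2, #4, #7, #15, #19, #20, #21, #22, #24.
Seated (10 incl. alternates): #1, #3, #5, #6, #8, #9, #10, #11, #12, #13.
Of those, in Zone C: #11 → 1.

1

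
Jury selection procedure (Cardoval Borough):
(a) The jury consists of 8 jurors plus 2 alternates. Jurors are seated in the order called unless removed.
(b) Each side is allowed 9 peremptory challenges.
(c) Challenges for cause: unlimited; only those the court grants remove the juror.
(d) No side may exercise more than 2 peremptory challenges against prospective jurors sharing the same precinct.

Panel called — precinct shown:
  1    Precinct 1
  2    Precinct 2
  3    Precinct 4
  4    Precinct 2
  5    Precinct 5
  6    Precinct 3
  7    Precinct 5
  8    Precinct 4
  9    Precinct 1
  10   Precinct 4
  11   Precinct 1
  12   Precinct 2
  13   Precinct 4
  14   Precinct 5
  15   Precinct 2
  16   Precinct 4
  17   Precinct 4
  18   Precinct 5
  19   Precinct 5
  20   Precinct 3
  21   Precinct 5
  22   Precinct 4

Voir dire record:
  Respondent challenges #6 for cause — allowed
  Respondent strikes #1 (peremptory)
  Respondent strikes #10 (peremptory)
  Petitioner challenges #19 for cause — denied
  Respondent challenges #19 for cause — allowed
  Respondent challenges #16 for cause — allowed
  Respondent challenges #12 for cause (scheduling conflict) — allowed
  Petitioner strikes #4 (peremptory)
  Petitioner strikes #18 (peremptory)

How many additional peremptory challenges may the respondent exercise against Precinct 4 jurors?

Respondent peremptories so far: #1, #10 — 2 of 9 used, 7 left overall.
Against Precinct 4: #10 — 1 used; per-precinct cap 2 leaves 1.
Binding limit: min(7, 1) = 1.

1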